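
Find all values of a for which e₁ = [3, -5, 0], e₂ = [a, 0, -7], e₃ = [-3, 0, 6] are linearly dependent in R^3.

a = 7/2

Place the vectors as rows of a 3×3 matrix; dependence ⇔ determinant zero.
The determinant works out to 30*a - 105.
Solving 30*a - 105 = 0 yields a = 7/2.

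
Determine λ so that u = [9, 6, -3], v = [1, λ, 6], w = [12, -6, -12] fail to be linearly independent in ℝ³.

Place the vectors as rows of a 3×3 matrix; dependence ⇔ determinant zero.
Expanding, det = 846 - 72*λ.
Solving 846 - 72*λ = 0 yields λ = 47/4.

λ = 47/4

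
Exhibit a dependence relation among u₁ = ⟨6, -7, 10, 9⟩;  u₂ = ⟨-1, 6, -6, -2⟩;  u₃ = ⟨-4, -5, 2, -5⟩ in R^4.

u₁ + 2u₂ + u₃ = 0

Set up α₁u₁ + … + α₃u₃ = 0 and solve the homogeneous system.
A generator of the null space is (1, 2, 1).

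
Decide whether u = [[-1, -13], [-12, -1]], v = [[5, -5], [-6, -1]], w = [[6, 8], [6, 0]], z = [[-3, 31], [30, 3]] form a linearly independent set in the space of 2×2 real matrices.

Write each element as a coordinate vector in ℝ⁴ using {E₁₁, E₁₂, E₂₁, E₂₂}.
Place the vectors as rows of a 4×4 matrix and reduce to echelon form.
The reduction yields 2 nonzero rows, so the rank is 2.
Since rank 2 < 4, the set is linearly dependent.

linearly dependent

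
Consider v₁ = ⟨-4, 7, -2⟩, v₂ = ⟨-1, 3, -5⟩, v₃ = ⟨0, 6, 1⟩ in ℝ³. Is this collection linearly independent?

linearly independent

The matrix [v₁|v₂|v₃] has determinant -113.
A nonzero determinant means the columns are linearly independent.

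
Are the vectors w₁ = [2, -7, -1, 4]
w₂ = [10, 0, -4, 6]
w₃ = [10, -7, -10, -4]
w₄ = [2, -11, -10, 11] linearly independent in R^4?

linearly independent

Place the vectors as rows of a 4×4 matrix and reduce to echelon form.
The reduction yields 4 nonzero rows, so the rank is 4.
Since rank = 4 (the number of vectors), the set is linearly independent.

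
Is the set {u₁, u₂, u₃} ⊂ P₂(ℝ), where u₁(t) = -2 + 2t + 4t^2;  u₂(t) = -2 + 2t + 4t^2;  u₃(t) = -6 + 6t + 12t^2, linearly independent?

linearly dependent

Write each element as a coordinate vector in ℝ³ using {1, t, t^2}.
Form the 3×3 matrix with these as columns; its determinant is 0.
A zero determinant means the columns are linearly dependent.
Indeed u₁ - u₂ = 0.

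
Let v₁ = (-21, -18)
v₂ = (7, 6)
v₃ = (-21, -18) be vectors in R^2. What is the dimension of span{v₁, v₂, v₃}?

dim = 1

Apply Gaussian elimination to the matrix whose rows are v₁, v₂, v₃.
Exactly 1 pivot survives; hence the rank is 1.
(With 3 elements in a 2-dimensional space the rank is at most 2.)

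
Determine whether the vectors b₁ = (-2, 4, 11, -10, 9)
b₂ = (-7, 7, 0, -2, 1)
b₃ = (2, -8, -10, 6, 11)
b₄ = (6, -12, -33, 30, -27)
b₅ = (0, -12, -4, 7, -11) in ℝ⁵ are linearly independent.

One vector is a scalar multiple of another, so the set is dependent.

linearly dependent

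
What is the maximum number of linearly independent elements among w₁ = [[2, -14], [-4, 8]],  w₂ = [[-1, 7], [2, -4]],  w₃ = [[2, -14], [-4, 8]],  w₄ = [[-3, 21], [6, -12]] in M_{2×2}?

1

Represent each element by its coordinate vector in ℝ⁴.
Form the matrix with w₁, w₂, w₃, w₄ as columns and reduce.
There is 1 pivot column, so rank = 1.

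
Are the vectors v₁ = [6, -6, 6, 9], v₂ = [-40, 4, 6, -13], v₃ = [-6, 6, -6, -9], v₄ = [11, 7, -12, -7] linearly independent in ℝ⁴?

linearly dependent

The matrix [v₁|v₂|v₃|v₄] has determinant 0.
A zero determinant means the columns are linearly dependent.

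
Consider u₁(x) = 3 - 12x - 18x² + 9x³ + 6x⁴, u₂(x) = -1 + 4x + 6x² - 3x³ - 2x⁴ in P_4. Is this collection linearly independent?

Take coordinates with respect to the standard basis {1, x, …, x⁴}.
Row-reduce the matrix whose columns are u₁, u₂.
The reduction yields 1 nonzero row, so the rank is 1.
Since rank 1 < 2, the set is linearly dependent.

linearly dependent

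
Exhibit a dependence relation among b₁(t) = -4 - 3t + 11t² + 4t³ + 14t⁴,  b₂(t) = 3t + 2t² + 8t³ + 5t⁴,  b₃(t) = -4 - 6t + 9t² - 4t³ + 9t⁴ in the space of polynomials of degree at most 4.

b₁ - b₂ - b₃ = 0

Write each element as a vector in ℝ⁵ using {1, t, …, t⁴}.
Row-reduce the matrix with b₁, b₂, b₃ as columns; the null space gives the coefficients.
A generator of the null space is (1, -1, -1).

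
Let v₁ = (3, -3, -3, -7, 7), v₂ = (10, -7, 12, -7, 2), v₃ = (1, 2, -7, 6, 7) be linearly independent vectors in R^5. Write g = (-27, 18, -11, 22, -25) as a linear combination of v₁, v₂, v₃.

Set up the augmented matrix [v₁ | v₂ | v₃ | g] and row-reduce.
Row-reducing the augmented matrix gives the unique coefficients (α₁, α₂, α₃) = (-2, -2, -1).

g = -2v₁ - 2v₂ - v₃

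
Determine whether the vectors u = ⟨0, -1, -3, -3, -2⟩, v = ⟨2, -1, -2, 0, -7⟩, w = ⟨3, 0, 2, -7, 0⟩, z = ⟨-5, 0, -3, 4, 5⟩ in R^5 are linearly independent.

linearly dependent

Row-reduce the matrix whose columns are u, v, w, z.
The reduction yields 3 nonzero rows, so the rank is 3.
Since rank 3 < 4, the set is linearly dependent.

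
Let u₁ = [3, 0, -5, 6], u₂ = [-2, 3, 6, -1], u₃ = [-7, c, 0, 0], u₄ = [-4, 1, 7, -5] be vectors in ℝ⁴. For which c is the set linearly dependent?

Place the vectors as rows of a 4×4 matrix; dependence ⇔ determinant zero.
Expanding, det = -21*c - 140.
Solving -21*c - 140 = 0 yields c = -20/3.

c = -20/3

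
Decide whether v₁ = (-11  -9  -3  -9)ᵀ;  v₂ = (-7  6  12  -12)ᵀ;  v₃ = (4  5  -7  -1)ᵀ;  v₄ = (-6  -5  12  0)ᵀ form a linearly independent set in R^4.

The matrix [v₁|v₂|v₃|v₄] has determinant 420.
A nonzero determinant means the columns are linearly independent.

linearly independent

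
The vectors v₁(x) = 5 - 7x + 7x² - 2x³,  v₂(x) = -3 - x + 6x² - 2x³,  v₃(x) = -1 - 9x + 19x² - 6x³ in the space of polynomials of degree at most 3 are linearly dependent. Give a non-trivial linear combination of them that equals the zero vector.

Take coordinates with respect to {1, x, …, x³}.
Solve the homogeneous system with v₁, v₂, v₃ as columns by row-reducing the coefficient matrix.
One solution (up to scaling) is (1, 2, -1).

v₁ + 2v₂ - v₃ = 0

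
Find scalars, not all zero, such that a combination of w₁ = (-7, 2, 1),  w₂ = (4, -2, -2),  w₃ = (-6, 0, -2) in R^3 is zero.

2w₁ + 2w₂ - w₃ = 0

Set up α₁w₁ + … + α₃w₃ = 0 and solve the homogeneous system.
A generator of the null space is (2, 2, -1).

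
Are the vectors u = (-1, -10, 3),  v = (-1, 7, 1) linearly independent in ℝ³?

linearly independent

Row-reduce the matrix whose columns are u, v.
The reduction yields 2 nonzero rows, so the rank is 2.
Since rank = 2 (the number of vectors), the set is linearly independent.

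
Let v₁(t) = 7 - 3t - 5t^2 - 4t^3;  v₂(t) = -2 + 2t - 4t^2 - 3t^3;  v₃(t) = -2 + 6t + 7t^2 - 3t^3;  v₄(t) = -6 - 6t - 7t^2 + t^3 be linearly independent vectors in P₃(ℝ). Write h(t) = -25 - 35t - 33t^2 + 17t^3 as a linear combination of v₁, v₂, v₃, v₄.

h = -v₁ - v₂ - 2v₃ + 4v₄

Take coordinate vectors relative to {1, t, …, t^3}.
Solve the system with v₁, v₂, v₃, v₄ as columns and h as the right-hand side.
Row-reducing the augmented matrix gives the unique coefficients (c₁, …, c₄) = (-1, -1, -2, 4).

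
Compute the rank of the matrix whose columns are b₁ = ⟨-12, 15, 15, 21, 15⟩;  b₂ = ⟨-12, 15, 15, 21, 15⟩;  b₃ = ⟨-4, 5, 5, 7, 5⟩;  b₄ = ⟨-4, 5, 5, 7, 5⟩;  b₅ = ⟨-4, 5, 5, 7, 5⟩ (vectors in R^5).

rank 1

Row-reduce the 5×5 matrix with these as rows.
Reduction leaves 1 leading entry, giving rank 1.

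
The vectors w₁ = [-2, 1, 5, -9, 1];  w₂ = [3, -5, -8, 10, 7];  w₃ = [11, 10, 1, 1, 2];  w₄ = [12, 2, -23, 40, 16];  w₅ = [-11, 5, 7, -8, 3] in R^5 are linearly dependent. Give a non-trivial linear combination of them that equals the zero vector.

Set up α₁w₁ + … + α₅w₅ = 0 and solve the homogeneous system.
One solution (up to scaling) is (3, -2, -1, 1, -1).

3w₁ - 2w₂ - w₃ + w₄ - w₅ = 0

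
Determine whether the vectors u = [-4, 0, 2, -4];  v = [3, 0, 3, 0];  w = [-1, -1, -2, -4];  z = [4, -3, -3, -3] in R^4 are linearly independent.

Row-reduce the matrix whose columns are u, v, w, z.
The reduction yields 4 nonzero rows, so the rank is 4.
Since rank = 4 (the number of vectors), the set is linearly independent.

linearly independent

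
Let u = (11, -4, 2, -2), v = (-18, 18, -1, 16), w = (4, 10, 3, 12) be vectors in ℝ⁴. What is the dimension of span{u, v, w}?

2

Apply Gaussian elimination to the matrix whose rows are u, v, w.
Reduction leaves 2 leading entries, giving rank 2.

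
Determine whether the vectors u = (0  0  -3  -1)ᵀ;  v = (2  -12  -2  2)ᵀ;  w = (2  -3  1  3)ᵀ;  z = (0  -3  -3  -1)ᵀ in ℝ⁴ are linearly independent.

linearly dependent

Form the 4×4 matrix with these as columns; its determinant is 0.
A zero determinant means the columns are linearly dependent.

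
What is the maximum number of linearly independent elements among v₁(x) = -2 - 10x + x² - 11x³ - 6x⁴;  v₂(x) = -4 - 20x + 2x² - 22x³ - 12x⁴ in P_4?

Use coordinates relative to {1, x, …, x⁴}.
Put the 5×2 matrix [v₁|v₂] into echelon form.
Reduction leaves 1 leading entry, giving rank 1.

1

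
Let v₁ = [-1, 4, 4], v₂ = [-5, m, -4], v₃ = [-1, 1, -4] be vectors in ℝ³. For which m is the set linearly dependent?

m = 11

The set is linearly dependent precisely when det[v₁; v₂; v₃] = 0.
Expanding, det = 8*m - 88.
Solving 8*m - 88 = 0 yields m = 11.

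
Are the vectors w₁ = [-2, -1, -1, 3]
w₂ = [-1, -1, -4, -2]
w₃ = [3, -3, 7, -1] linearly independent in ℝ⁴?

linearly independent

Place the vectors as rows of a 3×4 matrix and reduce to echelon form.
The reduction yields 3 nonzero rows, so the rank is 3.
Since rank = 3 (the number of vectors), the set is linearly independent.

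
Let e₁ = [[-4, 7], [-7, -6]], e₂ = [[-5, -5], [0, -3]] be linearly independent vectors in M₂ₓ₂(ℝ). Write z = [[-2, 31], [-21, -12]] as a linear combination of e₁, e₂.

z = 3e₁ - 2e₂

Take coordinate vectors relative to {E₁₁, E₁₂, E₂₁, E₂₂}.
Set up the augmented matrix [e₁ | e₂ | z] and row-reduce.
The system has the unique solution (α₁, α₂) = (3, -2).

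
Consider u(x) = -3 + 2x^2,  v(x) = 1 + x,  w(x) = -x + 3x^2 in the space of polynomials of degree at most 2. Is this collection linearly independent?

linearly independent

Write each element as a coordinate vector in ℝ³ using {1, x, x^2}.
Form the 3×3 matrix with these as columns; its determinant is -11.
A nonzero determinant means the columns are linearly independent.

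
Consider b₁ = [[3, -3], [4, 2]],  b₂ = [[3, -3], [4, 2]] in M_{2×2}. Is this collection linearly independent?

linearly dependent

Take coordinates with respect to the standard basis {E₁₁, E₁₂, E₂₁, E₂₂}.
Two of the vectors are equal, giving an immediate dependence.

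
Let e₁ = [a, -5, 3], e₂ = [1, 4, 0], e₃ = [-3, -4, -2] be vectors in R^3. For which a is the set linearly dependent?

The vectors are dependent exactly when the determinant of the matrix with rows e₁, e₂, e₃ vanishes.
Cofactor expansion gives det = 14 - 8*a.
Setting this to zero gives a = 7/4.

a = 7/4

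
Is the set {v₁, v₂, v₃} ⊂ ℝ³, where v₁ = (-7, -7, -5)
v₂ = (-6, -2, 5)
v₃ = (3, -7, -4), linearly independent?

Form the 3×3 matrix with these as columns; its determinant is -478.
A nonzero determinant means the columns are linearly independent.

linearly independent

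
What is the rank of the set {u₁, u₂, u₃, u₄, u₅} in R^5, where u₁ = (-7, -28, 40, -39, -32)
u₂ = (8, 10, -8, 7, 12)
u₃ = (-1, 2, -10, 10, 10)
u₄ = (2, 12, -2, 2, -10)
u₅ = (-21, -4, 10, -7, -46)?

Form the matrix with u₁, u₂, u₃, u₄, u₅ as columns and reduce.
Exactly 3 pivots survive; hence the rank is 3.

rank 3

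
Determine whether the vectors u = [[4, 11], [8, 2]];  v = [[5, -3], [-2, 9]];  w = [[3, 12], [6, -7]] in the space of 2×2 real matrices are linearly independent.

linearly independent

Take coordinates with respect to the standard basis {E₁₁, E₁₂, E₂₁, E₂₂}.
Row-reduce the matrix whose columns are u, v, w.
The reduction yields 3 nonzero rows, so the rank is 3.
Since rank = 3 (the number of vectors), the set is linearly independent.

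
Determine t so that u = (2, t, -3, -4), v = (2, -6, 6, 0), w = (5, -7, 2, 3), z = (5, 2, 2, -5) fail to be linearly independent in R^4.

t = 51/8

The vectors are dependent exactly when the determinant of the matrix with rows u, v, w, z vanishes.
Cofactor expansion gives det = 1326 - 208*t.
Solving 1326 - 208*t = 0 yields t = 51/8.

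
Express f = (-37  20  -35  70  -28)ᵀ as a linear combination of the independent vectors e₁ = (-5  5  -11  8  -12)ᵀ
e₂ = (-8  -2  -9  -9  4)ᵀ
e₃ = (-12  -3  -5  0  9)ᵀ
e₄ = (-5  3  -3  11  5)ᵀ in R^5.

f = 4e₁ - 3e₂ + 3e₃ + e₄

Solve the system with e₁, e₂, e₃, e₄ as columns and f as the right-hand side.
Row-reducing the augmented matrix gives the unique coefficients (α₁, …, α₄) = (4, -3, 3, 1).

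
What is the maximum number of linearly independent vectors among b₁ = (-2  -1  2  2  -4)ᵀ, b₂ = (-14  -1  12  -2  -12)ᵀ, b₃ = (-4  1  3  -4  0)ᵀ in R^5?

2

Put the 5×3 matrix [b₁|b₂|b₃] into echelon form.
There are 2 pivot columns, so rank = 2.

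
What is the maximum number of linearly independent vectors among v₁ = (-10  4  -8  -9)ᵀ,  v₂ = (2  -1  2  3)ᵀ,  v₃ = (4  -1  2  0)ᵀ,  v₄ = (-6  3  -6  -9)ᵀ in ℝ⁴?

Form the matrix with v₁, v₂, v₃, v₄ as columns and reduce.
There are 2 pivot columns, so rank = 2.

2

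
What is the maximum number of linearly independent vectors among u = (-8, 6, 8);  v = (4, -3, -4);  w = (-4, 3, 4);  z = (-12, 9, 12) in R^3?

Put the 3×4 matrix [u|v|w|z] into echelon form.
There is 1 pivot column, so rank = 1.
(With 4 elements in a 3-dimensional space the rank is at most 3.)

1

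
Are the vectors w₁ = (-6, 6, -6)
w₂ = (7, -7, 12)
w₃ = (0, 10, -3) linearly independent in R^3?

Form the 3×3 matrix with these as columns; its determinant is 300.
A nonzero determinant means the columns are linearly independent.

linearly independent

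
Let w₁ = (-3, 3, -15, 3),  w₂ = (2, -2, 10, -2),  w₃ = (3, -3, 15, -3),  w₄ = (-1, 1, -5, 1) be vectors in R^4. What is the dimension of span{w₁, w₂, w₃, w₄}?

1

Form the matrix with w₁, w₂, w₃, w₄ as columns and reduce.
The echelon form has 1 nonzero row, so the rank is 1.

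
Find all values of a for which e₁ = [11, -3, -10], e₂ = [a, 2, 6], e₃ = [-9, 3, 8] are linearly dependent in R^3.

a = -20/3

The vectors are dependent exactly when the determinant of the matrix with rows e₁, e₂, e₃ vanishes.
The determinant works out to -6*a - 40.
Setting this to zero gives a = -20/3.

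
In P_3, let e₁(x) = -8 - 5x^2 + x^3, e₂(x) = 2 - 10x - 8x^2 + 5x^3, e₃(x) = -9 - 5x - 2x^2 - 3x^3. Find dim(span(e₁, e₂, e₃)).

Pass to coordinate vectors with respect to the basis {1, x, …, x^3}.
Row-reduce the 3×4 matrix with these as rows.
The echelon form has 3 nonzero rows, so the rank is 3.

3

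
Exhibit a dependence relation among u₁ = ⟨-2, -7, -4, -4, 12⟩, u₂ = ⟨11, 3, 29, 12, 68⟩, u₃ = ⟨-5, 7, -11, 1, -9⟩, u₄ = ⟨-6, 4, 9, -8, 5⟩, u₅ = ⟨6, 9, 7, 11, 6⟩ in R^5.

3u₁ - u₂ - u₃ + u₄ + 3u₅ = 0

Set up α₁u₁ + … + α₅u₅ = 0 and solve the homogeneous system.
One solution (up to scaling) is (3, -1, -1, 1, 3).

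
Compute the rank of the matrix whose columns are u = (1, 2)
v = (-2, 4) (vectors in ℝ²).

2

Put the 2×2 matrix [u|v] into echelon form.
Exactly 2 pivots survive; hence the rank is 2.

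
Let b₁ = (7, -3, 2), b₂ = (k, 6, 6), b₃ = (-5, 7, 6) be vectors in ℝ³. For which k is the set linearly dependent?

Dependence holds iff the 3×3 matrix [b₁ b₂ b₃] is singular.
Cofactor expansion gives det = 32*k + 108.
This vanishes exactly when k = -27/8.

k = -27/8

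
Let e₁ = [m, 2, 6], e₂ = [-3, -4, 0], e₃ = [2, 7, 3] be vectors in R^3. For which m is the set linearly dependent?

m = -5

The vectors are dependent exactly when the determinant of the matrix with rows e₁, e₂, e₃ vanishes.
The determinant works out to -12*m - 60.
Setting this to zero gives m = -5.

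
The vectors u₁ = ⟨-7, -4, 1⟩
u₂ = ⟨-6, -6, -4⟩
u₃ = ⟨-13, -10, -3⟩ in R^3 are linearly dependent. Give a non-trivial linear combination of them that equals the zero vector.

Solve the homogeneous system with u₁, u₂, u₃ as columns by row-reducing the coefficient matrix.
One solution (up to scaling) is (1, 1, -1).

u₁ + u₂ - u₃ = 0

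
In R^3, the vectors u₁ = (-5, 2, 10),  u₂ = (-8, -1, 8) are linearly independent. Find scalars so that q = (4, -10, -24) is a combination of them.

q = -4u₁ + 2u₂

Since u₁, u₂ are independent, the coefficients expressing q are uniquely determined by a linear system.
Row-reducing the augmented matrix gives the unique coefficients (a₁, a₂) = (-4, 2).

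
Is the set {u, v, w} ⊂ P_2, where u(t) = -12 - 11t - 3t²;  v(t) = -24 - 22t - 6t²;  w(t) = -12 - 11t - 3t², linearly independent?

Take coordinates with respect to the standard basis {1, t, t²}.
The matrix [u|v|w] has determinant 0.
A zero determinant means the columns are linearly dependent.

linearly dependent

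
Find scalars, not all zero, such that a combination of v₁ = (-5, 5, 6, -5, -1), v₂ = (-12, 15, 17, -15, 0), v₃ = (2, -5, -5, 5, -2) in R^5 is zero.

Set up α₁v₁ + … + α₃v₃ = 0 and solve the homogeneous system.
One solution (up to scaling) is (2, -1, -1).

2v₁ - v₂ - v₃ = 0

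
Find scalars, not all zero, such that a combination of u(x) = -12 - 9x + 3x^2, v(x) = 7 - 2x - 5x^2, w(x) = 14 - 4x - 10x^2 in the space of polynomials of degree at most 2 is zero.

2v - w = 0

Pass to coordinate vectors relative to the basis {1, x, x^2}.
Solve the homogeneous system with u, v, w as columns by row-reducing the coefficient matrix.
The free variable yields coefficients (0, 2, -1) (any nonzero multiple also works).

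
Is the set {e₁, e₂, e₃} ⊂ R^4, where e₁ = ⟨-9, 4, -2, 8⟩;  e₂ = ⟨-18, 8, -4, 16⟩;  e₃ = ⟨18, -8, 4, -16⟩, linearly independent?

linearly dependent

Row-reduce the matrix whose columns are e₁, e₂, e₃.
The reduction yields 1 nonzero row, so the rank is 1.
Since rank 1 < 3, the set is linearly dependent.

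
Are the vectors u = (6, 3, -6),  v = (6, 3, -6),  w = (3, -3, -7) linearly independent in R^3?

linearly dependent

Form the 3×3 matrix with these as columns; its determinant is 0.
A zero determinant means the columns are linearly dependent.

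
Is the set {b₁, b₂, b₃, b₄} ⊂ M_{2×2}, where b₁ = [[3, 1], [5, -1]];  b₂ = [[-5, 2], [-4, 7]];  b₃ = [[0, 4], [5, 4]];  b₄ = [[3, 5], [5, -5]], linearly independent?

linearly independent

Write each element as a coordinate vector in ℝ⁴ using {E₁₁, E₁₂, E₂₁, E₂₂}.
Form the 4×4 matrix with these as columns; its determinant is -124.
A nonzero determinant means the columns are linearly independent.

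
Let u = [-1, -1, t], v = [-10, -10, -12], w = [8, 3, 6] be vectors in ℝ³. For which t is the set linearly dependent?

t = -6/5

Place the vectors as rows of a 3×3 matrix; dependence ⇔ determinant zero.
Cofactor expansion gives det = 50*t + 60.
Setting this to zero gives t = -6/5.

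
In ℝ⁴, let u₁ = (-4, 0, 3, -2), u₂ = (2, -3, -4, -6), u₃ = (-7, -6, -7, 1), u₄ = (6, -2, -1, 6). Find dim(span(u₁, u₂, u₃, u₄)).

4

Row-reduce the 4×4 matrix with these as rows.
Exactly 4 pivots survive; hence the rank is 4.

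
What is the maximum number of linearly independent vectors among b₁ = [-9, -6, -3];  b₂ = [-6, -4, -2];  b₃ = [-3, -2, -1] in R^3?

Form the matrix with b₁, b₂, b₃ as columns and reduce.
The echelon form has 1 nonzero row, so the rank is 1.

1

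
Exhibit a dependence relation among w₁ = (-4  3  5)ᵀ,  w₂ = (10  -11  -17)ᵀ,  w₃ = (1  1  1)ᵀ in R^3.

3w₁ + w₂ + 2w₃ = 0

Write the vectors as columns of a matrix and find a nonzero vector in its null space.
A generator of the null space is (3, 1, 2).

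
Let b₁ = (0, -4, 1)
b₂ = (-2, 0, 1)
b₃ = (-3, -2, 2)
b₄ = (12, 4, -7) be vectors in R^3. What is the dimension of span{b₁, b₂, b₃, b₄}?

dim = 2

Row-reduce the 4×3 matrix with these as rows.
Exactly 2 pivots survive; hence the rank is 2.
(With 4 elements in a 3-dimensional space the rank is at most 3.)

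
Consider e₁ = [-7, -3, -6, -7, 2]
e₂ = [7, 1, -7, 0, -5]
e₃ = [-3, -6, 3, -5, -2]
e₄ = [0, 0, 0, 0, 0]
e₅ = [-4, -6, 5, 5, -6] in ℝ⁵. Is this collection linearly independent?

One of the vectors is the zero vector, so the set is linearly dependent.

linearly dependent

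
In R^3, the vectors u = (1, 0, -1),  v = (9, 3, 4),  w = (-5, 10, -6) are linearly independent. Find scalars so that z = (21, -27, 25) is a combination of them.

z = -3u + v - 3w

Since u, v, w are independent, the coefficients expressing z are uniquely determined by a linear system.
The system has the unique solution (α₁, α₂, α₃) = (-3, 1, -3).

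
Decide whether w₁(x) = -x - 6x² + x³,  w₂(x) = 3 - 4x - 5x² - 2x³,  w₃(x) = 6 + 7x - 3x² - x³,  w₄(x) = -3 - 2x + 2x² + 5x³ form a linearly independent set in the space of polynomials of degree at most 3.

linearly independent

Write each element as a coordinate vector in ℝ⁴ using {1, x, …, x³}.
Row-reduce the matrix whose columns are w₁, w₂, w₃, w₄.
The reduction yields 4 nonzero rows, so the rank is 4.
Since rank = 4 (the number of vectors), the set is linearly independent.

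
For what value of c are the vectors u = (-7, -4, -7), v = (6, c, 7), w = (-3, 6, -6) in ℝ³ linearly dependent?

c = 6/7

Dependence holds iff the 3×3 matrix [u v w] is singular.
Cofactor expansion gives det = 21*c - 18.
Solving 21*c - 18 = 0 yields c = 6/7.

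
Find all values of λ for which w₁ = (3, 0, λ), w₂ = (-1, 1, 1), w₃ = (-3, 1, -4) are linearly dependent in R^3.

λ = 15/2

The set is linearly dependent precisely when det[w₁; w₂; w₃] = 0.
The determinant works out to 2*λ - 15.
Solving 2*λ - 15 = 0 yields λ = 15/2.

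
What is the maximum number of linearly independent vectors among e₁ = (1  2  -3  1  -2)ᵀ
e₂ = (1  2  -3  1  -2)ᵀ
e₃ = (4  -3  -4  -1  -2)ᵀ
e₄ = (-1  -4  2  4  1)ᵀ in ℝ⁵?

Apply Gaussian elimination to the matrix whose rows are e₁, e₂, e₃, e₄.
The echelon form has 3 nonzero rows, so the rank is 3.

3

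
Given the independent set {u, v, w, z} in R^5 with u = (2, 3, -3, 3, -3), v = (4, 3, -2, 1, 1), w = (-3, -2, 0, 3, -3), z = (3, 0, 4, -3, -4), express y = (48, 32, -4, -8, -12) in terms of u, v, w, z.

Set up the augmented matrix [u | v | w | z | y] and row-reduce.
The system has the unique solution (α₁, …, α₄) = (4, 4, -4, 4).

y = 4u + 4v - 4w + 4z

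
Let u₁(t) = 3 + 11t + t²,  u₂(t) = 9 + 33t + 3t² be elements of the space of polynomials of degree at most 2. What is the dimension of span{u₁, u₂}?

Use coordinates relative to {1, t, t²}.
Row-reduce the 2×3 matrix with these as rows.
Exactly 1 pivot survives; hence the rank is 1.

1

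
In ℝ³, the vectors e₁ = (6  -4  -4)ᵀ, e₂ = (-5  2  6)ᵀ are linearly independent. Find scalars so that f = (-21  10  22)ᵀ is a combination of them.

Set up the augmented matrix [e₁ | e₂ | f] and row-reduce.
Row-reducing the augmented matrix gives the unique coefficients (α₁, α₂) = (-1, 3).

f = -e₁ + 3e₂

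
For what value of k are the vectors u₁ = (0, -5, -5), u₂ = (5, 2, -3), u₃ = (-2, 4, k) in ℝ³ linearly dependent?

k = 6

The set is linearly dependent precisely when det[u₁; u₂; u₃] = 0.
Cofactor expansion gives det = 25*k - 150.
Setting this to zero gives k = 6.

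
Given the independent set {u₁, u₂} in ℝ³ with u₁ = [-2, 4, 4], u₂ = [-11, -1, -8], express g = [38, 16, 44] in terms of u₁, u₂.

g = 3u₁ - 4u₂

Write g = α₁u₁ + α₂u₂ and equate components.
The system has the unique solution (α₁, α₂) = (3, -4).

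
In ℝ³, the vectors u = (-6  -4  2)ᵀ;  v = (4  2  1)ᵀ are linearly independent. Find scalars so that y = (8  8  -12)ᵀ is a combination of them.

Solve the system with u, v as columns and y as the right-hand side.
Row-reducing the augmented matrix gives the unique coefficients (a₁, a₂) = (-4, -4).

y = -4u - 4v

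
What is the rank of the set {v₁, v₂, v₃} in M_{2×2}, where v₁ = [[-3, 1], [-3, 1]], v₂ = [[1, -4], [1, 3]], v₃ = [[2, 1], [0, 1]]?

Represent each element by its coordinate vector in ℝ⁴.
Apply Gaussian elimination to the matrix whose rows are v₁, v₂, v₃.
Reduction leaves 3 leading entries, giving rank 3.

3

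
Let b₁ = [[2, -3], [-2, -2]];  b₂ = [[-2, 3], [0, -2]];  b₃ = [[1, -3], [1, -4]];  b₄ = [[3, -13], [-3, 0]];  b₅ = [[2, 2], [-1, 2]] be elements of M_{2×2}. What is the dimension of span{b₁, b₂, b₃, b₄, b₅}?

dim = 4

Use coordinates relative to {E₁₁, E₁₂, E₂₁, E₂₂}.
Row-reduce the 5×4 matrix with these as rows.
The echelon form has 4 nonzero rows, so the rank is 4.
(With 5 elements in a 4-dimensional space the rank is at most 4.)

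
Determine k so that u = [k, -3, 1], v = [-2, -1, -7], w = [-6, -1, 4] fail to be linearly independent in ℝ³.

k = -14

Dependence holds iff the 3×3 matrix [u v w] is singular.
The determinant works out to -11*k - 154.
This vanishes exactly when k = -14.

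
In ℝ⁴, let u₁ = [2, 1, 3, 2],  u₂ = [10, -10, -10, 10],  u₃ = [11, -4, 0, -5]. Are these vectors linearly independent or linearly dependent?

linearly independent

Place the vectors as rows of a 3×4 matrix and reduce to echelon form.
The reduction yields 3 nonzero rows, so the rank is 3.
Since rank = 3 (the number of vectors), the set is linearly independent.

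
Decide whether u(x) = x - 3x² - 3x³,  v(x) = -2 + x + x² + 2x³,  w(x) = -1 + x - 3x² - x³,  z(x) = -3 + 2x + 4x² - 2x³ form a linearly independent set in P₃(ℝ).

linearly independent

Write each element as a coordinate vector in ℝ⁴ using {1, x, …, x³}.
The matrix [u|v|w|z] has determinant 18.
A nonzero determinant means the columns are linearly independent.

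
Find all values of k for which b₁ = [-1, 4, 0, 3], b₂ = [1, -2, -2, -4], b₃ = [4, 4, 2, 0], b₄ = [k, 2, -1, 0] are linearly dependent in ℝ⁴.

k = 0

Dependence holds iff the 4×4 matrix [b₁ b₂ b₃ b₄] is singular.
The determinant works out to -44*k.
Solving -44*k = 0 yields k = 0.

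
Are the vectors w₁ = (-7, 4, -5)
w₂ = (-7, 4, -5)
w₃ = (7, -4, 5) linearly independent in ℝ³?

linearly dependent

Row-reduce the matrix whose columns are w₁, w₂, w₃.
The reduction yields 1 nonzero row, so the rank is 1.
Since rank 1 < 3, the set is linearly dependent.
Indeed w₁ - w₂ = 0.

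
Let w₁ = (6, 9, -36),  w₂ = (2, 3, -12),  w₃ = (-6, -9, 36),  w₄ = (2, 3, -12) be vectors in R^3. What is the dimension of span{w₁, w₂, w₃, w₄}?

Apply Gaussian elimination to the matrix whose rows are w₁, w₂, w₃, w₄.
The echelon form has 1 nonzero row, so the rank is 1.
(With 4 elements in a 3-dimensional space the rank is at most 3.)

1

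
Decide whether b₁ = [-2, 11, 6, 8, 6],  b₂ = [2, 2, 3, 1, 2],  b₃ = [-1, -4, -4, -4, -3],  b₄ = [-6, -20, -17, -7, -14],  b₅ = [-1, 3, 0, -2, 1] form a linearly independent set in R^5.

The matrix [b₁|b₂|b₃|b₄|b₅] has determinant 0.
A zero determinant means the columns are linearly dependent.
Indeed 2b₁ + 7b₂ + 4b₃ + b₄ = 0.

linearly dependent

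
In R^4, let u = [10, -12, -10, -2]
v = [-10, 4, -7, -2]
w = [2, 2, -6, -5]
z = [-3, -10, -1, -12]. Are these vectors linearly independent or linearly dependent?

linearly independent

Row-reduce the matrix whose columns are u, v, w, z.
The reduction yields 4 nonzero rows, so the rank is 4.
Since rank = 4 (the number of vectors), the set is linearly independent.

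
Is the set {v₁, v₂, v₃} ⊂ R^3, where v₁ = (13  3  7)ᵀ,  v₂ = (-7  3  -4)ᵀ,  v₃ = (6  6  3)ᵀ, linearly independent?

linearly dependent

Row-reduce the matrix whose columns are v₁, v₂, v₃.
The reduction yields 2 nonzero rows, so the rank is 2.
Since rank 2 < 3, the set is linearly dependent.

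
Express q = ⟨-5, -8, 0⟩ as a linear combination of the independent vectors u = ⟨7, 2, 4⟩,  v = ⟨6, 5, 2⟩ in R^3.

Solve the system with u, v as columns and q as the right-hand side.
Back-substitution yields (c₁, c₂) = (1, -2).

q = u - 2v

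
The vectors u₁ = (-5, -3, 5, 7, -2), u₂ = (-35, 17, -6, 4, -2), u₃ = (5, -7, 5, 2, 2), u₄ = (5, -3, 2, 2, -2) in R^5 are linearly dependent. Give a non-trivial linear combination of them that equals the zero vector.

Solve the homogeneous system with u₁, u₂, u₃, u₄ as columns by row-reducing the coefficient matrix.
One solution (up to scaling) is (2, -1, -2, -3).

2u₁ - u₂ - 2u₃ - 3u₄ = 0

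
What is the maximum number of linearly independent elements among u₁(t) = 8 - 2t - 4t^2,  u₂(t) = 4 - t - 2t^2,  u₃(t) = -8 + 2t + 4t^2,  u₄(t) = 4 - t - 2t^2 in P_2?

Use coordinates relative to {1, t, t^2}.
Form the matrix with u₁, u₂, u₃, u₄ as columns and reduce.
The echelon form has 1 nonzero row, so the rank is 1.
(With 4 elements in a 3-dimensional space the rank is at most 3.)

1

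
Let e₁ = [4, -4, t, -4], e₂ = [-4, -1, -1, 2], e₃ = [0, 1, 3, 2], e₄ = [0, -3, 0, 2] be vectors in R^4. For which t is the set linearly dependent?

t = -5

The set is linearly dependent precisely when det[e₁; e₂; e₃; e₄] = 0.
The determinant works out to -32*t - 160.
This vanishes exactly when t = -5.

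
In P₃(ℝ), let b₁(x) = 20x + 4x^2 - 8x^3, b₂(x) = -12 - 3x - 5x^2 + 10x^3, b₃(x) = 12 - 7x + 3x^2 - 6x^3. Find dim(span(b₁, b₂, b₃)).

dim = 2

Represent each element by its coordinate vector in ℝ⁴.
Form the matrix with b₁, b₂, b₃ as columns and reduce.
Exactly 2 pivots survive; hence the rank is 2.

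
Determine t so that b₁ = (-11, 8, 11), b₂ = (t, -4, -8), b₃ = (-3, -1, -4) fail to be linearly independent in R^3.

Place the vectors as rows of a 3×3 matrix; dependence ⇔ determinant zero.
The determinant works out to 21*t - 28.
Solving 21*t - 28 = 0 yields t = 4/3.

t = 4/3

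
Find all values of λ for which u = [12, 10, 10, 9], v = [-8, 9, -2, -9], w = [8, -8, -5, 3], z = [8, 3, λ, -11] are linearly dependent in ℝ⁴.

λ = -50/3

The vectors are dependent exactly when the determinant of the matrix with rows u, v, w, z vanishes.
Cofactor expansion gives det = 1092*λ + 18200.
Setting this to zero gives λ = -50/3.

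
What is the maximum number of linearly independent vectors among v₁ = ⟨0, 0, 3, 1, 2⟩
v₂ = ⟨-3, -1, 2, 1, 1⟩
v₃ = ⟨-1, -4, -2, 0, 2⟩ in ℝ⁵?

Row-reduce the 3×5 matrix with these as rows.
Reduction leaves 3 leading entries, giving rank 3.

3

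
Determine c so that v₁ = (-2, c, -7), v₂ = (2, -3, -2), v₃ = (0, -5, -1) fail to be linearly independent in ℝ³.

Dependence holds iff the 3×3 matrix [v₁ v₂ v₃] is singular.
The determinant works out to 2*c + 84.
Setting this to zero gives c = -42.

c = -42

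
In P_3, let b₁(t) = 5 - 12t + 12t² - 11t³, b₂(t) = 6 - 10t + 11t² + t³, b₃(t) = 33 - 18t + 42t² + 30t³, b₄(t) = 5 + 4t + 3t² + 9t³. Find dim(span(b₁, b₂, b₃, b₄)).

3

Represent each element by its coordinate vector in ℝ⁴.
Put the 4×4 matrix [b₁|b₂|b₃|b₄] into echelon form.
The echelon form has 3 nonzero rows, so the rank is 3.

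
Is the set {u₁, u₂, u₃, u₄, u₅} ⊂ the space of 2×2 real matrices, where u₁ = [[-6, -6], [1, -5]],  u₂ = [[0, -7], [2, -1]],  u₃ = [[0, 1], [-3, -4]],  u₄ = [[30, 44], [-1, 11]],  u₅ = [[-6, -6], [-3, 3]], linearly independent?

linearly dependent

Take coordinates with respect to the standard basis {E₁₁, E₁₂, E₂₁, E₂₂}.
There are 5 vectors in a 4-dimensional space, so they cannot be linearly independent.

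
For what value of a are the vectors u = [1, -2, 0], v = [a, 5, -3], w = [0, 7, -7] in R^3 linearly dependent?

Place the vectors as rows of a 3×3 matrix; dependence ⇔ determinant zero.
Expanding, det = -14*a - 14.
Setting this to zero gives a = -1.

a = -1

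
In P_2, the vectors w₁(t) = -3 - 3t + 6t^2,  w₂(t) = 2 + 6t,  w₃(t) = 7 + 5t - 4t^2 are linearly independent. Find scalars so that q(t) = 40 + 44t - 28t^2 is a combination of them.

Work in coordinates with respect to the standard basis {1, t, t^2}.
Solve the system with w₁, w₂, w₃ as columns and q as the right-hand side.
Row-reducing the augmented matrix gives the unique coefficients (c₁, c₂, c₃) = (-2, 3, 4).

q = -2w₁ + 3w₂ + 4w₃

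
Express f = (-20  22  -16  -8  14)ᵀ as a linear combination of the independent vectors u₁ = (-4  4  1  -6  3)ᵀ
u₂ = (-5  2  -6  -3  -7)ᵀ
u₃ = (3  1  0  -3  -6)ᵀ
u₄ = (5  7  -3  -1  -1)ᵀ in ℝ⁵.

f = 2u₁ + 2u₂ - 4u₃ + 2u₄

Set up the augmented matrix [u₁ | u₂ | u₃ | u₄ | f] and row-reduce.
The system has the unique solution (c₁, …, c₄) = (2, 2, -4, 2).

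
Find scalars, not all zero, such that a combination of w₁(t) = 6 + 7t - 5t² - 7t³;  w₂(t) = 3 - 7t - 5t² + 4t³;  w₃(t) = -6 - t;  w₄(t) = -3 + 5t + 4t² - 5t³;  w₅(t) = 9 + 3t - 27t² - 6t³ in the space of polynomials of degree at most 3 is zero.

Take coordinates with respect to {1, t, …, t³}.
Set up α₁w₁ + … + α₅w₅ = 0 and solve the homogeneous system.
One solution (up to scaling) is (3, 0, 3, -3, -1).

3w₁ + 3w₃ - 3w₄ - w₅ = 0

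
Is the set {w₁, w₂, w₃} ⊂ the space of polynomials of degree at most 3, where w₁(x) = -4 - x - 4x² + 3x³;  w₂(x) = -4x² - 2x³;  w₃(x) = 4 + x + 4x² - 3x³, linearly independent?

linearly dependent

Write each element as a coordinate vector in ℝ⁴ using {1, x, …, x³}.
Place the vectors as rows of a 3×4 matrix and reduce to echelon form.
The reduction yields 2 nonzero rows, so the rank is 2.
Since rank 2 < 3, the set is linearly dependent.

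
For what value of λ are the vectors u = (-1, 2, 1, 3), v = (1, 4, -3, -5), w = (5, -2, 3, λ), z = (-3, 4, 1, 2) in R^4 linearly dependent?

λ = 13

The vectors are dependent exactly when the determinant of the matrix with rows u, v, w, z vanishes.
Cofactor expansion gives det = 208 - 16*λ.
Setting this to zero gives λ = 13.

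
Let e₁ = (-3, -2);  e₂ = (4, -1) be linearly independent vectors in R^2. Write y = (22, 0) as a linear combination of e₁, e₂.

y = -2e₁ + 4e₂

Since e₁, e₂ are independent, the coefficients expressing y are uniquely determined by a linear system.
Row-reducing the augmented matrix gives the unique coefficients (α₁, α₂) = (-2, 4).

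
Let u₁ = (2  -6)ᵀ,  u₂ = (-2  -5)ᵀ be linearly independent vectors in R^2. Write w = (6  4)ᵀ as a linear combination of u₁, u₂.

w = u₁ - 2u₂

Write w = c₁u₁ + c₂u₂ and equate components.
The system has the unique solution (c₁, c₂) = (1, -2).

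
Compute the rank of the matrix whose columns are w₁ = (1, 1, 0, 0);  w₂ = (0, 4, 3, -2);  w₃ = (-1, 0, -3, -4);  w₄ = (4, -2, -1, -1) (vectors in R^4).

rank 4

Row-reduce the 4×4 matrix with these as rows.
There are 4 pivot columns, so rank = 4.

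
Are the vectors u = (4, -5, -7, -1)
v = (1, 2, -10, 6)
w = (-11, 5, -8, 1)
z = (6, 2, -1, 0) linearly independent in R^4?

linearly independent

Row-reduce the matrix whose columns are u, v, w, z.
The reduction yields 4 nonzero rows, so the rank is 4.
Since rank = 4 (the number of vectors), the set is linearly independent.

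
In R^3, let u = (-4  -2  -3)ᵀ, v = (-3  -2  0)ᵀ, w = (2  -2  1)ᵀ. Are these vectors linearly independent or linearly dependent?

linearly independent

Row-reduce the matrix whose columns are u, v, w.
The reduction yields 3 nonzero rows, so the rank is 3.
Since rank = 3 (the number of vectors), the set is linearly independent.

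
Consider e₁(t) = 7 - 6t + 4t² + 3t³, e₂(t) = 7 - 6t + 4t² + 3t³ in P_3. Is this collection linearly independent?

Write each element as a coordinate vector in ℝ⁴ using {1, t, …, t³}.
Two of the vectors are equal, giving an immediate dependence.

linearly dependent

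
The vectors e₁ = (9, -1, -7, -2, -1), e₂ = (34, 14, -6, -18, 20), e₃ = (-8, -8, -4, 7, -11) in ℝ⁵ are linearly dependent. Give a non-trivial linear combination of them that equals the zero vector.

2e₁ - e₂ - 2e₃ = 0

Write the vectors as columns of a matrix and find a nonzero vector in its null space.
The free variable yields coefficients (2, -1, -2) (any nonzero multiple also works).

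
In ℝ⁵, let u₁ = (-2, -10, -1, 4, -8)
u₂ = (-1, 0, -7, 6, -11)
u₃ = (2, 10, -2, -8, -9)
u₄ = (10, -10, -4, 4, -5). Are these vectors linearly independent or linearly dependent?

Place the vectors as rows of a 4×5 matrix and reduce to echelon form.
The reduction yields 4 nonzero rows, so the rank is 4.
Since rank = 4 (the number of vectors), the set is linearly independent.

linearly independent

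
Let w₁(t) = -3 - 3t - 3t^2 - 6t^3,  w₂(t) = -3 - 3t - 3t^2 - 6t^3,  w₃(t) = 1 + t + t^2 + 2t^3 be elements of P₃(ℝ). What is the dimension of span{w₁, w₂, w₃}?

Use coordinates relative to {1, t, …, t^3}.
Put the 4×3 matrix [w₁|w₂|w₃] into echelon form.
Reduction leaves 1 leading entry, giving rank 1.

dim = 1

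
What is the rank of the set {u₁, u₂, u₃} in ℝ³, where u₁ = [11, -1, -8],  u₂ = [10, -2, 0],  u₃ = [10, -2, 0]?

Row-reduce the 3×3 matrix with these as rows.
There are 2 pivot columns, so rank = 2.

2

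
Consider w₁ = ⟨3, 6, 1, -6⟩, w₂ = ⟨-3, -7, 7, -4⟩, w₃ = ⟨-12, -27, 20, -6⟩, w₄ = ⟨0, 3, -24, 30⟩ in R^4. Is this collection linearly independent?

linearly dependent

Place the vectors as rows of a 4×4 matrix and reduce to echelon form.
The reduction yields 2 nonzero rows, so the rank is 2.
Since rank 2 < 4, the set is linearly dependent.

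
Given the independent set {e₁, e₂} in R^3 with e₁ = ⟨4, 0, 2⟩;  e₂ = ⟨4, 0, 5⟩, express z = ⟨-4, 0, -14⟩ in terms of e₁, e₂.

z = 3e₁ - 4e₂

Set up the augmented matrix [e₁ | e₂ | z] and row-reduce.
The system has the unique solution (c₁, c₂) = (3, -4).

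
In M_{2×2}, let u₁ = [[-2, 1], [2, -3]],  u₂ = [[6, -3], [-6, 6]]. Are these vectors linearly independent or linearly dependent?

linearly independent

Write each element as a coordinate vector in ℝ⁴ using {E₁₁, E₁₂, E₂₁, E₂₂}.
Row-reduce the matrix whose columns are u₁, u₂.
The reduction yields 2 nonzero rows, so the rank is 2.
Since rank = 2 (the number of vectors), the set is linearly independent.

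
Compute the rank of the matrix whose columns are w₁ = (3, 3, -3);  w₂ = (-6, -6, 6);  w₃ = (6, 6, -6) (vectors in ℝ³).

Row-reduce the 3×3 matrix with these as rows.
Exactly 1 pivot survives; hence the rank is 1.

rank 1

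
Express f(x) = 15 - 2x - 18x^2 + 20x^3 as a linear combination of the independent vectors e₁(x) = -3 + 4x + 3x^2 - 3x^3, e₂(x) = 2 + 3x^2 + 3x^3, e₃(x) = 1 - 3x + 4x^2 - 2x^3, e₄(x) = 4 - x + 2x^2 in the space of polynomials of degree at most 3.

f = -3e₁ + e₂ - 4e₃ + 2e₄

Work in coordinates with respect to the standard basis {1, x, …, x^3}.
Since e₁, e₂, e₃, e₄ are independent, the coefficients expressing f are uniquely determined by a linear system.
Row-reducing the augmented matrix gives the unique coefficients (a₁, …, a₄) = (-3, 1, -4, 2).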